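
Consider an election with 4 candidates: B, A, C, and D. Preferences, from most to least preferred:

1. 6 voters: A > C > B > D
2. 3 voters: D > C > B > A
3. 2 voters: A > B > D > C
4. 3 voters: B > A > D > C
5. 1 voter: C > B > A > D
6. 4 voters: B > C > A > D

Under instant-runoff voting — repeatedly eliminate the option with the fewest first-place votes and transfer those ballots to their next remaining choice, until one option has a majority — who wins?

Round 1: B 7, A 8, C 1, D 3. Eliminate C.
Round 2: B 8, A 8, D 3. Eliminate D.
Round 3: B 11, A 8. B has a majority.

B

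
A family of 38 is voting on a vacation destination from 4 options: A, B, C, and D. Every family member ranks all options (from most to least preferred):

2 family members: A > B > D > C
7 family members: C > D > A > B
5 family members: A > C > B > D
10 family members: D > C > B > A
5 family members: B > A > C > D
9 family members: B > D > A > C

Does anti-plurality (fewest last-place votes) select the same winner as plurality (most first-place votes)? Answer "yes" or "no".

Anti-plurality — last-place votes: A 10, B 7, C 11, D 10. Winner: B.
Plurality — first-place votes: A 7, B 14, C 7, D 10. Winner: B.
The two methods agree.

yes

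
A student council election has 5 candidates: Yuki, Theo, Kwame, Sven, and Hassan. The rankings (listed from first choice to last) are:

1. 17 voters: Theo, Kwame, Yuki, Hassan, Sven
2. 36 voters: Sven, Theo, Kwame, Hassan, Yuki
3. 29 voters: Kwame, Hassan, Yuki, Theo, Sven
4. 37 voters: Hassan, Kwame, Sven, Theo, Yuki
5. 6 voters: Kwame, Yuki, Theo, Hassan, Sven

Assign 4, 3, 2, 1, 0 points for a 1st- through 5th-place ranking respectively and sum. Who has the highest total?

Yuki: 17·2 + 36·0 + 29·2 + 37·0 + 6·3 = 110
Theo: 17·4 + 36·3 + 29·1 + 37·1 + 6·2 = 254
Kwame: 17·3 + 36·2 + 29·4 + 37·3 + 6·4 = 374
Sven: 17·0 + 36·4 + 29·0 + 37·2 + 6·0 = 218
Hassan: 17·1 + 36·1 + 29·3 + 37·4 + 6·1 = 294
Kwame has the highest Borda score (374).

Kwame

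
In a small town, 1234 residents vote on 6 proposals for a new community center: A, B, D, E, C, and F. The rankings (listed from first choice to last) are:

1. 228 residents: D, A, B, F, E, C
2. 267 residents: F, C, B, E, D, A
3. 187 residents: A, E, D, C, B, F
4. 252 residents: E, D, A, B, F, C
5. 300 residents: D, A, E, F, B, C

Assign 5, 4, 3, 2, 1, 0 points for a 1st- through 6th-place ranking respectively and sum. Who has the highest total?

A: 228·4 + 267·0 + 187·5 + 252·3 + 300·4 = 3803
B: 228·3 + 267·3 + 187·1 + 252·2 + 300·1 = 2476
D: 228·5 + 267·1 + 187·3 + 252·4 + 300·5 = 4476
E: 228·1 + 267·2 + 187·4 + 252·5 + 300·3 = 3670
C: 228·0 + 267·4 + 187·2 + 252·0 + 300·0 = 1442
F: 228·2 + 267·5 + 187·0 + 252·1 + 300·2 = 2643
D has the highest Borda score (4476).

D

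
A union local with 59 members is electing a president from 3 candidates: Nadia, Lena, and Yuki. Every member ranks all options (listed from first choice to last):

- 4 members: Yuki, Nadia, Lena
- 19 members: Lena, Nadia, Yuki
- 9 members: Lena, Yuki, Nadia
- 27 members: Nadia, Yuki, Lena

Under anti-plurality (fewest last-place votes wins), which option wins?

Last-place votes: Nadia 9, Lena 31, Yuki 19.
Nadia is ranked last by the fewest voters, so Nadia wins.

Nadia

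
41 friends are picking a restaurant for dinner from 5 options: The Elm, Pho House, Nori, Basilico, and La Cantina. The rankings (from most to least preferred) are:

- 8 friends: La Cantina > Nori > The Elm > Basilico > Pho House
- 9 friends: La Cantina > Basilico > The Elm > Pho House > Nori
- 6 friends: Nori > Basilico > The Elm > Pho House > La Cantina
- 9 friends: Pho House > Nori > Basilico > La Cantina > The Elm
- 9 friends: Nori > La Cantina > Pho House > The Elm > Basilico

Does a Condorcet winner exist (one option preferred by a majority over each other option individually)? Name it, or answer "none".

Nori vs The Elm: 32–9 for Nori.
Nori vs Pho House: 23–18 for Nori.
Nori vs Basilico: 32–9 for Nori.
Nori vs La Cantina: 24–17 for Nori.
Nori beats every other option head-to-head.

Nori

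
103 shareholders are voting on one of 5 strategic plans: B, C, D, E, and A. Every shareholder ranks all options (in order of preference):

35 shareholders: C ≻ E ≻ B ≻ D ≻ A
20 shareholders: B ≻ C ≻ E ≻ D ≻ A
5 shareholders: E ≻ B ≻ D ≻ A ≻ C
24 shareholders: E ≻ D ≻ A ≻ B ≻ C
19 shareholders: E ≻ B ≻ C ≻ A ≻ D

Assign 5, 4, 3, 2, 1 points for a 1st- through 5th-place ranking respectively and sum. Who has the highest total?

E

B: 35·3 + 20·5 + 5·4 + 24·2 + 19·4 = 349
C: 35·5 + 20·4 + 5·1 + 24·1 + 19·3 = 341
D: 35·2 + 20·2 + 5·3 + 24·4 + 19·1 = 240
E: 35·4 + 20·3 + 5·5 + 24·5 + 19·5 = 440
A: 35·1 + 20·1 + 5·2 + 24·3 + 19·2 = 175
E has the highest Borda score (440).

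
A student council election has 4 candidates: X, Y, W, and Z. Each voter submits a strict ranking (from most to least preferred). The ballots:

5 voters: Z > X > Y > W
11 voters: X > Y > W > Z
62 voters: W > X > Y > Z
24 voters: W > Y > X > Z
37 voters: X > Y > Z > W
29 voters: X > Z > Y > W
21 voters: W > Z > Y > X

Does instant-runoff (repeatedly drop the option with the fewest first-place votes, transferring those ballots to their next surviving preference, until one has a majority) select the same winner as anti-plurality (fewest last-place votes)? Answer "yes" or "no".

no

Instant-runoff — R1 X 77, Y 0, W 107, Z 5 (W winner). Winner: W.
Anti-plurality — last-place votes: X 21, Y 0, W 71, Z 97. Winner: Y.
The two methods disagree.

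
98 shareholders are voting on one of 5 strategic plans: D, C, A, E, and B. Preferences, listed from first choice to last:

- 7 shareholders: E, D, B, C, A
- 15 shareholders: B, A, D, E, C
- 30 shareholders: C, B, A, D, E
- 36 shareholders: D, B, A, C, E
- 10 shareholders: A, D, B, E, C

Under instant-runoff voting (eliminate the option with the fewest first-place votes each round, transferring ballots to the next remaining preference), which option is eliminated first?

E

Round 1: D 36, C 30, A 10, E 7, B 15. Eliminate E.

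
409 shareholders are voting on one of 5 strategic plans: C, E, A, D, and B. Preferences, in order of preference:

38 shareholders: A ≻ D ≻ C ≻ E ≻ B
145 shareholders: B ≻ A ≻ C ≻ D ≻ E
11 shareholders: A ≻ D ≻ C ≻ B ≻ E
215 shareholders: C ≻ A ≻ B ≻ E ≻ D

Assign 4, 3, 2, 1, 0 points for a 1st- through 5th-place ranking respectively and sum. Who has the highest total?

A

C: 38·2 + 145·2 + 11·2 + 215·4 = 1248
E: 38·1 + 145·0 + 11·0 + 215·1 = 253
A: 38·4 + 145·3 + 11·4 + 215·3 = 1276
D: 38·3 + 145·1 + 11·3 + 215·0 = 292
B: 38·0 + 145·4 + 11·1 + 215·2 = 1021
A has the highest Borda score (1276).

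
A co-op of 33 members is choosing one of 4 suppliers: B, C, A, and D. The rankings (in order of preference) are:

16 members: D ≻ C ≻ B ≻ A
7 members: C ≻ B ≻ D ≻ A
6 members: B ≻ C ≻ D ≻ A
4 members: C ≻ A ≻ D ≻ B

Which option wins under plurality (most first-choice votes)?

First-place votes: B 6, C 11, A 0, D 16.
D has the most first-place votes.

D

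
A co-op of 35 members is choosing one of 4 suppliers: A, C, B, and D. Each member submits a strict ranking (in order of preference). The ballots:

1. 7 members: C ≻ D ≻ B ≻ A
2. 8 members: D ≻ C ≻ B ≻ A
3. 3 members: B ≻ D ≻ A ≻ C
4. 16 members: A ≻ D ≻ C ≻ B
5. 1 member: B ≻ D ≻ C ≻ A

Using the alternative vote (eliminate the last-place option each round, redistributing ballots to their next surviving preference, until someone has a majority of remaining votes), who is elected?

Round 1: A 16, C 7, B 4, D 8. Eliminate B.
Round 2: A 16, C 7, D 12. Eliminate C.
Round 3: A 16, D 19. D has a majority.

D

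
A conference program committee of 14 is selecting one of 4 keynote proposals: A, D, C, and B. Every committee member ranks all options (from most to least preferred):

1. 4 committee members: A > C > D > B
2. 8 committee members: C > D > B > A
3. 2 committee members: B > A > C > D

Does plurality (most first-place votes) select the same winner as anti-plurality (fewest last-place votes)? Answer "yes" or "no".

yes

Plurality — first-place votes: A 4, D 0, C 8, B 2. Winner: C.
Anti-plurality — last-place votes: A 8, D 2, C 0, B 4. Winner: C.
The two methods agree.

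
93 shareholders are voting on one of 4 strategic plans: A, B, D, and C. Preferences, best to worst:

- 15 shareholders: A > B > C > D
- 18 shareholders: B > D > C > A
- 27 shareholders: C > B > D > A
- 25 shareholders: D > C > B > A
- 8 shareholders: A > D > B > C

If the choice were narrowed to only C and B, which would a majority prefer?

Voters preferring C to B: 52; preferring B to C: 41.
C wins the head-to-head.

C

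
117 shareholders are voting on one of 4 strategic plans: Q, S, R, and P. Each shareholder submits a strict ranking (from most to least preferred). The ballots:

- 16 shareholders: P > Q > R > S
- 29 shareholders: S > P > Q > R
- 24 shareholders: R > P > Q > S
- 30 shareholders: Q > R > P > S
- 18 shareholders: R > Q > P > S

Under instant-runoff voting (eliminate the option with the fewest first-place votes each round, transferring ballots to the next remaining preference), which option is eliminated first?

P

Round 1: Q 30, S 29, R 42, P 16. Eliminate P.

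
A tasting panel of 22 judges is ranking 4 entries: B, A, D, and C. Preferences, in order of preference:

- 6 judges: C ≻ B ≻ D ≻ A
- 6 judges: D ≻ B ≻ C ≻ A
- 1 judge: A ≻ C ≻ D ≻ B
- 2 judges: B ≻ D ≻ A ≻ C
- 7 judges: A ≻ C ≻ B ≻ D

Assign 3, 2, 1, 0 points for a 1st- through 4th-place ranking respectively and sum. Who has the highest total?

B: 6·2 + 6·2 + 1·0 + 2·3 + 7·1 = 37
A: 6·0 + 6·0 + 1·3 + 2·1 + 7·3 = 26
D: 6·1 + 6·3 + 1·1 + 2·2 + 7·0 = 29
C: 6·3 + 6·1 + 1·2 + 2·0 + 7·2 = 40
C has the highest Borda score (40).

C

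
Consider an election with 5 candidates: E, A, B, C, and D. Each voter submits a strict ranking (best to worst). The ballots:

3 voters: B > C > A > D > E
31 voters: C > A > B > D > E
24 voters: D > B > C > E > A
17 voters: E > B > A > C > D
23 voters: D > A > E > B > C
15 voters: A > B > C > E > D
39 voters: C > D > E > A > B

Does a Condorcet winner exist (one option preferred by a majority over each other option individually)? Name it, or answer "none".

none

Checking pairwise contests:
C beats E 112–40.
E beats A 80–72.
E beats B 79–73.
B beats C 82–70.
C beats D 105–47.
Every option loses at least one head-to-head, so there is no Condorcet winner.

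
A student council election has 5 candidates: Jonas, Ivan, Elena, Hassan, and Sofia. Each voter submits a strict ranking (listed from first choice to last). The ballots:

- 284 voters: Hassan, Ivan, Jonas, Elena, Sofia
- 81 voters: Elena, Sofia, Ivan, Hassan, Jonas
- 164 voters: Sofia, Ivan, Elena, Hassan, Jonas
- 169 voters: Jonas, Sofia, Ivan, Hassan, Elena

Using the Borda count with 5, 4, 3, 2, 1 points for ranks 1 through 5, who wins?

Jonas: 284·3 + 81·1 + 164·1 + 169·5 = 1942
Ivan: 284·4 + 81·3 + 164·4 + 169·3 = 2542
Elena: 284·2 + 81·5 + 164·3 + 169·1 = 1634
Hassan: 284·5 + 81·2 + 164·2 + 169·2 = 2248
Sofia: 284·1 + 81·4 + 164·5 + 169·4 = 2104
Ivan has the highest Borda score (2542).

Ivan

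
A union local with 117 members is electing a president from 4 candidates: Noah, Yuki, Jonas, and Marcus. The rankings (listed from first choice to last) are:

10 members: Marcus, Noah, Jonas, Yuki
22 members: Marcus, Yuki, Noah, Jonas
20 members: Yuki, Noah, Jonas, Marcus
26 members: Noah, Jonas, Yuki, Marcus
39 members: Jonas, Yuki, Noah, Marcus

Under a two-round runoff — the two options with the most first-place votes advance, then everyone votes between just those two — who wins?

Jonas

Round 1 first-place votes: Noah 26, Yuki 20, Jonas 39, Marcus 32.
Jonas and Marcus advance.
Runoff: Jonas is preferred to Marcus by 85 voters; Marcus by 32.
Jonas wins the runoff.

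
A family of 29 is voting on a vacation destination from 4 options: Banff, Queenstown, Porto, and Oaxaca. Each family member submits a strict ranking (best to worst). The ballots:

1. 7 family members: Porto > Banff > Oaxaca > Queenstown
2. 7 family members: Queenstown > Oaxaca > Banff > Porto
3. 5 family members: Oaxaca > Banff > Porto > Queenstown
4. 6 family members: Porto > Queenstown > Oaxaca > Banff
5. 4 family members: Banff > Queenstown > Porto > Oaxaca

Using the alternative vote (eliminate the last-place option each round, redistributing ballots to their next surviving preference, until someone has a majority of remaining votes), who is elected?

Porto

Round 1: Banff 4, Queenstown 7, Porto 13, Oaxaca 5. Eliminate Banff.
Round 2: Queenstown 11, Porto 13, Oaxaca 5. Eliminate Oaxaca.
Round 3: Queenstown 11, Porto 18. Porto has a majority.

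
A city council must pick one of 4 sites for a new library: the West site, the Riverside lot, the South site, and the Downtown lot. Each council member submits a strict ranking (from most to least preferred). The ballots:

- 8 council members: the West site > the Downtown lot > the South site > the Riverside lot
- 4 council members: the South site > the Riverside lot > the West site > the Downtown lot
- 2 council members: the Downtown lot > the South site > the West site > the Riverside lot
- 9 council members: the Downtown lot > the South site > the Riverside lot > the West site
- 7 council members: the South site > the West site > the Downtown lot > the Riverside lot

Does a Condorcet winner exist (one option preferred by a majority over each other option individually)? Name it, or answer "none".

none

Checking pairwise contests:
the South site beats the West site 22–8.
the West site beats the Riverside lot 17–13.
the Downtown lot beats the South site 19–11.
the West site beats the Downtown lot 19–11.
Every option loses at least one head-to-head, so there is no Condorcet winner.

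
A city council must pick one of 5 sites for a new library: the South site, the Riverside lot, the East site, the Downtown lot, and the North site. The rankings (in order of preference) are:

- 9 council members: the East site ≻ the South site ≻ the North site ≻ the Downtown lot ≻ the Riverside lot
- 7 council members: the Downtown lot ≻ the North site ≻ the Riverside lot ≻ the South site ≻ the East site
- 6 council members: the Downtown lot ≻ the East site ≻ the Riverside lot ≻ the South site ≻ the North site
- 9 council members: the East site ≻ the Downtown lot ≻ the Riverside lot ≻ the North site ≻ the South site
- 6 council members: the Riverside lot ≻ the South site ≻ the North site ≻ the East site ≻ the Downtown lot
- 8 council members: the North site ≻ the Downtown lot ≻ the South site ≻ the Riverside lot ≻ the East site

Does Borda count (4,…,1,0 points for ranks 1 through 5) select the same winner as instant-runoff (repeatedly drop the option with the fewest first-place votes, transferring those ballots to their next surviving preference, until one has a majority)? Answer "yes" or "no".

no

Borda — scores: the South site 74, the Riverside lot 76, the East site 96, the Downtown lot 112, the North site 92. Winner: the Downtown lot.
Instant-runoff — R1 the South site 0, the Riverside lot 6, the East site 18, the Downtown lot 13, the North site 8 (the South site out); R2 the Riverside lot 6, the East site 18, the Downtown lot 13, the North site 8 (the Riverside lot out); R3 the East site 18, the Downtown lot 13, the North site 14 (the Downtown lot out); R4 the East site 24, the North site 21 (the East site winner). Winner: the East site.
The two methods disagree.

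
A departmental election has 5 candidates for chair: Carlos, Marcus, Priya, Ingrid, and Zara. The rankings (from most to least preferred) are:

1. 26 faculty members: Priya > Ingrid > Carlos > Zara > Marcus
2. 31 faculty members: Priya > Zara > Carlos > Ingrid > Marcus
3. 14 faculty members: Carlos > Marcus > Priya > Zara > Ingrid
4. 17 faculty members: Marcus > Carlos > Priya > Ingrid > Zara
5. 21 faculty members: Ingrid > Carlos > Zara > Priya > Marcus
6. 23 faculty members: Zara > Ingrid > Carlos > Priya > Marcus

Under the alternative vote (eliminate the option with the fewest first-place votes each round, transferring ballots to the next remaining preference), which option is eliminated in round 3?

Round 1: Carlos 14, Marcus 17, Priya 57, Ingrid 21, Zara 23. Eliminate Carlos.
Round 2: Marcus 31, Priya 57, Ingrid 21, Zara 23. Eliminate Ingrid.
Round 3: Marcus 31, Priya 57, Zara 44. Eliminate Marcus.

Marcus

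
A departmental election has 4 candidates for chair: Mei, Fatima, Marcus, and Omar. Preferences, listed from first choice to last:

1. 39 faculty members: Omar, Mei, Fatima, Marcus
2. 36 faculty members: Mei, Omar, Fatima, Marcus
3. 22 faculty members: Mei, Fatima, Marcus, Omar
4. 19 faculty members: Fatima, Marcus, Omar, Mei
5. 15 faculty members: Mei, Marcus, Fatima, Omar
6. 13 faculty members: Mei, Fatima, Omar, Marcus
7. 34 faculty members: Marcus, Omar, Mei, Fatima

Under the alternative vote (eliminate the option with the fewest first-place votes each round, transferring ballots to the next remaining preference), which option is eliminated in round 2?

Omar

Round 1: Mei 86, Fatima 19, Marcus 34, Omar 39. Eliminate Fatima.
Round 2: Mei 86, Marcus 53, Omar 39. Eliminate Omar.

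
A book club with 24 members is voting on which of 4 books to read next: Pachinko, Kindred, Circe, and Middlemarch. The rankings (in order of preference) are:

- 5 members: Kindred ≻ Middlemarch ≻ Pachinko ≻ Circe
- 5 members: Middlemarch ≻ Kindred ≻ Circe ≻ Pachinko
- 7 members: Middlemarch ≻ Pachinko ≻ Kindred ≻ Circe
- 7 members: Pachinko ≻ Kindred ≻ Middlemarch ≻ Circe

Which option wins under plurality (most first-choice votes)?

Middlemarch

First-place votes: Pachinko 7, Kindred 5, Circe 0, Middlemarch 12.
Middlemarch has the most first-place votes.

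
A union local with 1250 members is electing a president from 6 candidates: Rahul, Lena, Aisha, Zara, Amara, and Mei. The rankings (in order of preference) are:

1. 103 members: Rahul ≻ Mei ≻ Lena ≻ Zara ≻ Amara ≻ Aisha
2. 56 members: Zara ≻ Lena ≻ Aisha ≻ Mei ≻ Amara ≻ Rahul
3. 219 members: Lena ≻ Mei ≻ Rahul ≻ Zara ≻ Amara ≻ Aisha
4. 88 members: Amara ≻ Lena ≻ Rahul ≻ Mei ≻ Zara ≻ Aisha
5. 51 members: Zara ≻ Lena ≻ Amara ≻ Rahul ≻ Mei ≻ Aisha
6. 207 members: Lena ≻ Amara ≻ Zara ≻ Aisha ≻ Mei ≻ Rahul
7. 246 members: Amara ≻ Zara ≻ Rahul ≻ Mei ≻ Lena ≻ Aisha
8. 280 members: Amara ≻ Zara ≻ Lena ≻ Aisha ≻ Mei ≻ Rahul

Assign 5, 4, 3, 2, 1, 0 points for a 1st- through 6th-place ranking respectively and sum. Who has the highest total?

Amara

Rahul: 103·5 + 56·0 + 219·3 + 88·3 + 51·2 + 207·0 + 246·3 + 280·0 = 2276
Lena: 103·3 + 56·4 + 219·5 + 88·4 + 51·4 + 207·5 + 246·1 + 280·3 = 4305
Aisha: 103·0 + 56·3 + 219·0 + 88·0 + 51·0 + 207·2 + 246·0 + 280·2 = 1142
Zara: 103·2 + 56·5 + 219·2 + 88·1 + 51·5 + 207·3 + 246·4 + 280·4 = 3992
Amara: 103·1 + 56·1 + 219·1 + 88·5 + 51·3 + 207·4 + 246·5 + 280·5 = 4429
Mei: 103·4 + 56·2 + 219·4 + 88·2 + 51·1 + 207·1 + 246·2 + 280·1 = 2606
Amara has the highest Borda score (4429).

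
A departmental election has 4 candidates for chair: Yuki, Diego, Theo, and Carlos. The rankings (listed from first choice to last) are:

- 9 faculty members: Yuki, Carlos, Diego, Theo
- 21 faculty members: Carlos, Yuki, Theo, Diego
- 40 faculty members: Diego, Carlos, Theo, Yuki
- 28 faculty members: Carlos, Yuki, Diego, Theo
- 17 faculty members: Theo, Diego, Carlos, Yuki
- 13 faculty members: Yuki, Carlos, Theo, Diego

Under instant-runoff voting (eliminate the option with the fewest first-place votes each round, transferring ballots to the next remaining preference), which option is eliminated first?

Round 1: Yuki 22, Diego 40, Theo 17, Carlos 49. Eliminate Theo.

Theo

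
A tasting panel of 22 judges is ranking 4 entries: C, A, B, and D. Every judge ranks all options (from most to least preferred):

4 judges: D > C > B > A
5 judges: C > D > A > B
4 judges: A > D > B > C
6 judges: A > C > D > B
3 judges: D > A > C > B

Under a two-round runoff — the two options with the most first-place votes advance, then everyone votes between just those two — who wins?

D

Round 1 first-place votes: C 5, A 10, B 0, D 7.
A and D advance.
Runoff: A is preferred to D by 10 voters; D by 12.
D wins the runoff.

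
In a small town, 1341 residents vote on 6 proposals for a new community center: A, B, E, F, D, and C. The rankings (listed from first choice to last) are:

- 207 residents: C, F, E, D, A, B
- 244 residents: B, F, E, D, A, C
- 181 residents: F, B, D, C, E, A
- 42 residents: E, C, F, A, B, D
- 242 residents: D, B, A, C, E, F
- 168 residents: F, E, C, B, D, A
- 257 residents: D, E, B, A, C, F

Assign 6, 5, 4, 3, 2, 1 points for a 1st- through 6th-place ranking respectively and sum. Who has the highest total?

A: 207·2 + 244·2 + 181·1 + 42·3 + 242·4 + 168·1 + 257·3 = 3116
B: 207·1 + 244·6 + 181·5 + 42·2 + 242·5 + 168·3 + 257·4 = 5402
E: 207·4 + 244·4 + 181·2 + 42·6 + 242·2 + 168·5 + 257·5 = 5027
F: 207·5 + 244·5 + 181·6 + 42·4 + 242·1 + 168·6 + 257·1 = 5016
D: 207·3 + 244·3 + 181·4 + 42·1 + 242·6 + 168·2 + 257·6 = 5449
C: 207·6 + 244·1 + 181·3 + 42·5 + 242·3 + 168·4 + 257·2 = 4151
D has the highest Borda score (5449).

D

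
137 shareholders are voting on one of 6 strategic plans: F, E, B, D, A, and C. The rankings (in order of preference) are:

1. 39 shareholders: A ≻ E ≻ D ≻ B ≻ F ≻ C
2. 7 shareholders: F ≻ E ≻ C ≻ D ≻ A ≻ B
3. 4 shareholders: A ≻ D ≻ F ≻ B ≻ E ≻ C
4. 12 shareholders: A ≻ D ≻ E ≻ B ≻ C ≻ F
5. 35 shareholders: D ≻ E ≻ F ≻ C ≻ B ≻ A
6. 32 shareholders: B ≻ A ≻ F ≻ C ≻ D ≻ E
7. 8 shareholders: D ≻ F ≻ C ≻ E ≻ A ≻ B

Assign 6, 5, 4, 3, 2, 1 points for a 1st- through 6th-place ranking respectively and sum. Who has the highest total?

D

F: 39·2 + 7·6 + 4·4 + 12·1 + 35·4 + 32·4 + 8·5 = 456
E: 39·5 + 7·5 + 4·2 + 12·4 + 35·5 + 32·1 + 8·3 = 517
B: 39·3 + 7·1 + 4·3 + 12·3 + 35·2 + 32·6 + 8·1 = 442
D: 39·4 + 7·3 + 4·5 + 12·5 + 35·6 + 32·2 + 8·6 = 579
A: 39·6 + 7·2 + 4·6 + 12·6 + 35·1 + 32·5 + 8·2 = 555
C: 39·1 + 7·4 + 4·1 + 12·2 + 35·3 + 32·3 + 8·4 = 328
D has the highest Borda score (579).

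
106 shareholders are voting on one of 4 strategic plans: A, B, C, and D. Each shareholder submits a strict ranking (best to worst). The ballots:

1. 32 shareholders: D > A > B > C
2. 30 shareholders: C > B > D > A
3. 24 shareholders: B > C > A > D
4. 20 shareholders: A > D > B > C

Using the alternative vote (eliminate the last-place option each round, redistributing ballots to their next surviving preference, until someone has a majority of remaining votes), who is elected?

C

Round 1: A 20, B 24, C 30, D 32. Eliminate A.
Round 2: B 24, C 30, D 52. Eliminate B.
Round 3: C 54, D 52. C has a majority.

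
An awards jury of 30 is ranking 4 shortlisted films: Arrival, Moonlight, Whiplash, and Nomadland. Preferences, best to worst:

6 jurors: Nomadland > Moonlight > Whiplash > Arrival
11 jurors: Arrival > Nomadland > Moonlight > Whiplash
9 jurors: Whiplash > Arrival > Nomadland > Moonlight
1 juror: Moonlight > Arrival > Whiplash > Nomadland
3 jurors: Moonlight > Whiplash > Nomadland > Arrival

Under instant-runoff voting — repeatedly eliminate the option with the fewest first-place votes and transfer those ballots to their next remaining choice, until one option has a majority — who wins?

Round 1: Arrival 11, Moonlight 4, Whiplash 9, Nomadland 6. Eliminate Moonlight.
Round 2: Arrival 12, Whiplash 12, Nomadland 6. Eliminate Nomadland.
Round 3: Arrival 12, Whiplash 18. Whiplash has a majority.

Whiplash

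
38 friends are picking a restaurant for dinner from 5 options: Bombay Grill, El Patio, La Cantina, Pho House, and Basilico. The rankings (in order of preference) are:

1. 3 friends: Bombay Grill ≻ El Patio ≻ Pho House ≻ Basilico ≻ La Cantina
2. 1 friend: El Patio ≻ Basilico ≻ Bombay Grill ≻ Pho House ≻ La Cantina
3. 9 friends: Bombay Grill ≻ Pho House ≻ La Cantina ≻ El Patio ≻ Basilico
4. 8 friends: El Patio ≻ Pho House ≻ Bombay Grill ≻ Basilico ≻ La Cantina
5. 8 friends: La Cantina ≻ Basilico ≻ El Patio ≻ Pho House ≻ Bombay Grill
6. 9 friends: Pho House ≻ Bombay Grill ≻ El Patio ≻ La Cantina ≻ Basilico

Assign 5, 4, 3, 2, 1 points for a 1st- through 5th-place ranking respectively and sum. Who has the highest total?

Pho House

Bombay Grill: 3·5 + 1·3 + 9·5 + 8·3 + 8·1 + 9·4 = 131
El Patio: 3·4 + 1·5 + 9·2 + 8·5 + 8·3 + 9·3 = 126
La Cantina: 3·1 + 1·1 + 9·3 + 8·1 + 8·5 + 9·2 = 97
Pho House: 3·3 + 1·2 + 9·4 + 8·4 + 8·2 + 9·5 = 140
Basilico: 3·2 + 1·4 + 9·1 + 8·2 + 8·4 + 9·1 = 76
Pho House has the highest Borda score (140).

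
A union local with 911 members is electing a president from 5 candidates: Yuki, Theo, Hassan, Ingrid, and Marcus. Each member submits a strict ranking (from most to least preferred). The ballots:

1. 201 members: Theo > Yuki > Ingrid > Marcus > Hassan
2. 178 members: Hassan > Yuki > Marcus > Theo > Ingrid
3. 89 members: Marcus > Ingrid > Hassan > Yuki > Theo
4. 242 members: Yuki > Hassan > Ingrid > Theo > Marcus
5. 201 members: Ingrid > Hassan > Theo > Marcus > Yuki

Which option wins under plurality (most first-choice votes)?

Yuki

First-place votes: Yuki 242, Theo 201, Hassan 178, Ingrid 201, Marcus 89.
Yuki has the most first-place votes.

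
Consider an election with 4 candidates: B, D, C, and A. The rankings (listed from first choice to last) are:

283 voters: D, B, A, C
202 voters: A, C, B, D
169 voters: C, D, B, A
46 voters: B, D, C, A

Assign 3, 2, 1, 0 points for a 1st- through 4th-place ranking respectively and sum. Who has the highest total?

D

B: 283·2 + 202·1 + 169·1 + 46·3 = 1075
D: 283·3 + 202·0 + 169·2 + 46·2 = 1279
C: 283·0 + 202·2 + 169·3 + 46·1 = 957
A: 283·1 + 202·3 + 169·0 + 46·0 = 889
D has the highest Borda score (1279).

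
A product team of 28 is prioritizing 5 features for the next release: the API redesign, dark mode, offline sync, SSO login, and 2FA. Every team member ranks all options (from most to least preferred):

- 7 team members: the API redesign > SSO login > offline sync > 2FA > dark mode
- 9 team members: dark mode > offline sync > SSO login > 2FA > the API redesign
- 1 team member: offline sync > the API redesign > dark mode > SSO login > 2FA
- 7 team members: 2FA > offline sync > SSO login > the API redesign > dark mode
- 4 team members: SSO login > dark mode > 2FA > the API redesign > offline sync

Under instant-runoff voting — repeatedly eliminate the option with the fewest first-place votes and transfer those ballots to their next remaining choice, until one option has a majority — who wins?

the API redesign

Round 1: the API redesign 7, dark mode 9, offline sync 1, SSO login 4, 2FA 7. Eliminate offline sync.
Round 2: the API redesign 8, dark mode 9, SSO login 4, 2FA 7. Eliminate SSO login.
Round 3: the API redesign 8, dark mode 13, 2FA 7. Eliminate 2FA.
Round 4: the API redesign 15, dark mode 13. The API redesign has a majority.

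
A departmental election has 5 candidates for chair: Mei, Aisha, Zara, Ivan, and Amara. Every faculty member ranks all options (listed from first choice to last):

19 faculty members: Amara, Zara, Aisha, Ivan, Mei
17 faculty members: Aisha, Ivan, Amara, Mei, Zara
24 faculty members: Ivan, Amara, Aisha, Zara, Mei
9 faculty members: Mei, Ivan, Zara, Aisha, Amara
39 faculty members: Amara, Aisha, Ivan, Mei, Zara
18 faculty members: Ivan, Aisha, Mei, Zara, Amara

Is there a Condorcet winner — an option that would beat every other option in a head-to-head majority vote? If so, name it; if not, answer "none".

Checking pairwise contests:
Aisha beats Mei 117–9.
Amara beats Aisha 82–44.
Mei beats Zara 83–43.
Aisha beats Ivan 75–51.
Ivan beats Amara 68–58.
Every option loses at least one head-to-head, so there is no Condorcet winner.

none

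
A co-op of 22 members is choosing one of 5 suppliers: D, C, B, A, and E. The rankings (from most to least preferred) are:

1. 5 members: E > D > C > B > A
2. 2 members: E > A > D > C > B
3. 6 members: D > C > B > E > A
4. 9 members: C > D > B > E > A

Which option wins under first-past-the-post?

First-place votes: D 6, C 9, B 0, A 0, E 7.
C has the most first-place votes.

C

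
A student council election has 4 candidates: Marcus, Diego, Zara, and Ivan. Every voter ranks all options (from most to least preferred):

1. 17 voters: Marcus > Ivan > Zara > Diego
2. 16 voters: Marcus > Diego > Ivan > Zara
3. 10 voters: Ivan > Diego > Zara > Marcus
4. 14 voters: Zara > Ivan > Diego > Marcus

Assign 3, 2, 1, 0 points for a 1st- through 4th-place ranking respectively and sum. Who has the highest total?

Marcus: 17·3 + 16·3 + 10·0 + 14·0 = 99
Diego: 17·0 + 16·2 + 10·2 + 14·1 = 66
Zara: 17·1 + 16·0 + 10·1 + 14·3 = 69
Ivan: 17·2 + 16·1 + 10·3 + 14·2 = 108
Ivan has the highest Borda score (108).

Ivan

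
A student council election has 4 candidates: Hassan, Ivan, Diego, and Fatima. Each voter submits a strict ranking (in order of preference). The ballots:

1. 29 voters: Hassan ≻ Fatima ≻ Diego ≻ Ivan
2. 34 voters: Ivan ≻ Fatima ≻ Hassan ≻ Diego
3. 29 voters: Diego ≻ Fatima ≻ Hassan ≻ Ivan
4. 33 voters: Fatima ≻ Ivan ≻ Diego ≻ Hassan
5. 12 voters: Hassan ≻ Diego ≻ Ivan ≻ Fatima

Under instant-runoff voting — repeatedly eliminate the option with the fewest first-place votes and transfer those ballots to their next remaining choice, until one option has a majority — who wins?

Fatima

Round 1: Hassan 41, Ivan 34, Diego 29, Fatima 33. Eliminate Diego.
Round 2: Hassan 41, Ivan 34, Fatima 62. Eliminate Ivan.
Round 3: Hassan 41, Fatima 96. Fatima has a majority.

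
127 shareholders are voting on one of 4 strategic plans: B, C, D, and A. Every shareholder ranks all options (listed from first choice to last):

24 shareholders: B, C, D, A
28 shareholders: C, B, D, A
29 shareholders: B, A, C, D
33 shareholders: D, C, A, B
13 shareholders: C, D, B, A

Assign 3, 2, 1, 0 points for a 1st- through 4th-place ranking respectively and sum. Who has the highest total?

B: 24·3 + 28·2 + 29·3 + 33·0 + 13·1 = 228
C: 24·2 + 28·3 + 29·1 + 33·2 + 13·3 = 266
D: 24·1 + 28·1 + 29·0 + 33·3 + 13·2 = 177
A: 24·0 + 28·0 + 29·2 + 33·1 + 13·0 = 91
C has the highest Borda score (266).

C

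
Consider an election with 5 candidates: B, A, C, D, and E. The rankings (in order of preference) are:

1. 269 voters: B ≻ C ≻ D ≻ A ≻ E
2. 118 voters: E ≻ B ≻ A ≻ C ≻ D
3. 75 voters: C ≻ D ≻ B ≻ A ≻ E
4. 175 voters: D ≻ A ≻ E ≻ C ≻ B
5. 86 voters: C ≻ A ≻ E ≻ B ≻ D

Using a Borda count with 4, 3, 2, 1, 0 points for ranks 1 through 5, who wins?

C

B: 269·4 + 118·3 + 75·2 + 175·0 + 86·1 = 1666
A: 269·1 + 118·2 + 75·1 + 175·3 + 86·3 = 1363
C: 269·3 + 118·1 + 75·4 + 175·1 + 86·4 = 1744
D: 269·2 + 118·0 + 75·3 + 175·4 + 86·0 = 1463
E: 269·0 + 118·4 + 75·0 + 175·2 + 86·2 = 994
C has the highest Borda score (1744).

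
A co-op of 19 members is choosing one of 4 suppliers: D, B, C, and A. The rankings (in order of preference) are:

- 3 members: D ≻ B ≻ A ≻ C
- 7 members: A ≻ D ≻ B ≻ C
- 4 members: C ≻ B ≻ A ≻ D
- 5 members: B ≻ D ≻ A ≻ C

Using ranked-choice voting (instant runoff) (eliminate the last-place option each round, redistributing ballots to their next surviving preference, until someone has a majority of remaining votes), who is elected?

B

Round 1: D 3, B 5, C 4, A 7. Eliminate D.
Round 2: B 8, C 4, A 7. Eliminate C.
Round 3: B 12, A 7. B has a majority.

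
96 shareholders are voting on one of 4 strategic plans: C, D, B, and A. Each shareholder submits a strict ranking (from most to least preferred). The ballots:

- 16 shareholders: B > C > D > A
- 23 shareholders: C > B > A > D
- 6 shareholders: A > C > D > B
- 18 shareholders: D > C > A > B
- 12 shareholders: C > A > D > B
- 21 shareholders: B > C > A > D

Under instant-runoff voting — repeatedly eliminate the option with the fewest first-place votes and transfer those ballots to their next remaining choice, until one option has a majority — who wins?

Round 1: C 35, D 18, B 37, A 6. Eliminate A.
Round 2: C 41, D 18, B 37. Eliminate D.
Round 3: C 59, B 37. C has a majority.

C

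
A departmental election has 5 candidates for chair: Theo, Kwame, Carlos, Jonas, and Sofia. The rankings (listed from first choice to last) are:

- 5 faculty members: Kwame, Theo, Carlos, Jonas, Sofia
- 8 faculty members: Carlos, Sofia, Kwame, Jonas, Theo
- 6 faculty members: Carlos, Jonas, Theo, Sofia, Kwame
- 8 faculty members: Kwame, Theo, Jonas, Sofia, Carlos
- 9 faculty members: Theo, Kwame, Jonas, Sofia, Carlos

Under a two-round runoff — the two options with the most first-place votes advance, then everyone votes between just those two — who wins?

Round 1 first-place votes: Theo 9, Kwame 13, Carlos 14, Jonas 0, Sofia 0.
Carlos and Kwame advance.
Runoff: Carlos is preferred to Kwame by 14 voters; Kwame by 22.
Kwame wins the runoff.

Kwame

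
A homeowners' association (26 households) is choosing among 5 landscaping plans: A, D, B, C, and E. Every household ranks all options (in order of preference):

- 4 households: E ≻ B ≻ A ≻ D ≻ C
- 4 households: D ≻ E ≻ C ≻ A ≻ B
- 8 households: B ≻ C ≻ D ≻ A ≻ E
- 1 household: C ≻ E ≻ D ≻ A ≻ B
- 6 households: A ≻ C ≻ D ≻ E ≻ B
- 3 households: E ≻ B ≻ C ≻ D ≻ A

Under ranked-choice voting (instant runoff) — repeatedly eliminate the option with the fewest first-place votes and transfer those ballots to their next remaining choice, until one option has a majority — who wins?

E

Round 1: A 6, D 4, B 8, C 1, E 7. Eliminate C.
Round 2: A 6, D 4, B 8, E 8. Eliminate D.
Round 3: A 6, B 8, E 12. Eliminate A.
Round 4: B 8, E 18. E has a majority.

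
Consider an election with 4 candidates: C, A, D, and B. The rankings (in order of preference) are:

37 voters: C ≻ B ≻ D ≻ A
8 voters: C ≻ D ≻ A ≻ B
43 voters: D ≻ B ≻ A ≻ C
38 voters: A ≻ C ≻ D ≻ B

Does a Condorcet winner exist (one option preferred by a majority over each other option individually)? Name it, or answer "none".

none

Checking pairwise contests:
A beats C 81–45.
D beats A 88–38.
C beats D 83–43.
C beats B 83–43.
Every option loses at least one head-to-head, so there is no Condorcet winner.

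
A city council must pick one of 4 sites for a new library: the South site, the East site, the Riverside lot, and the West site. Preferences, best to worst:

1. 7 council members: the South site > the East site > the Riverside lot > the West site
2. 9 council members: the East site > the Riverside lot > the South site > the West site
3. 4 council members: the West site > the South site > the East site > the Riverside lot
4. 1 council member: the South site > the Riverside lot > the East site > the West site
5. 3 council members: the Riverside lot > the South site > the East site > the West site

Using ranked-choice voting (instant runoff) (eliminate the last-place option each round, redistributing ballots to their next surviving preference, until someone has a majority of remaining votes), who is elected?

the South site

Round 1: the South site 8, the East site 9, the Riverside lot 3, the West site 4. Eliminate the Riverside lot.
Round 2: the South site 11, the East site 9, the West site 4. Eliminate the West site.
Round 3: the South site 15, the East site 9. The South site has a majority.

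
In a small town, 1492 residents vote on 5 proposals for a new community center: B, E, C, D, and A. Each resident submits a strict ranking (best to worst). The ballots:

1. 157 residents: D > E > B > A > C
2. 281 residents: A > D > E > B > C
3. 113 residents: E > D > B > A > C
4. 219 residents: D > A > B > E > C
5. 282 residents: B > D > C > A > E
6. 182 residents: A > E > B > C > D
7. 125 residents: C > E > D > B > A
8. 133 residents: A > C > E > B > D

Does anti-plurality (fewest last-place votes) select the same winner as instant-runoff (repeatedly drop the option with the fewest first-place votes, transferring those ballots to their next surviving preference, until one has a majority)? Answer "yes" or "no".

no

Anti-plurality — last-place votes: B 0, E 282, C 770, D 315, A 125. Winner: B.
Instant-runoff — R1 B 282, E 113, C 125, D 376, A 596 (E out); R2 B 282, C 125, D 489, A 596 (C out); R3 B 282, D 614, A 596 (B out); R4 D 896, A 596 (D winner). Winner: D.
The two methods disagree.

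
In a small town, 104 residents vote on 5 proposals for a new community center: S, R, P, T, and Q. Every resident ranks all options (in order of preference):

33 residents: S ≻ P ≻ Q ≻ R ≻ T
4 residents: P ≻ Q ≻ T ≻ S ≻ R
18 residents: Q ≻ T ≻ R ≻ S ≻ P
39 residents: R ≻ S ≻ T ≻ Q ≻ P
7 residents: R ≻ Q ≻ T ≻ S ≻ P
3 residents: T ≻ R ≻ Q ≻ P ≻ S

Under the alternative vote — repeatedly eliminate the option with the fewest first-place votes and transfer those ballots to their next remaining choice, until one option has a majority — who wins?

R

Round 1: S 33, R 46, P 4, T 3, Q 18. Eliminate T.
Round 2: S 33, R 49, P 4, Q 18. Eliminate P.
Round 3: S 33, R 49, Q 22. Eliminate Q.
Round 4: S 37, R 67. R has a majority.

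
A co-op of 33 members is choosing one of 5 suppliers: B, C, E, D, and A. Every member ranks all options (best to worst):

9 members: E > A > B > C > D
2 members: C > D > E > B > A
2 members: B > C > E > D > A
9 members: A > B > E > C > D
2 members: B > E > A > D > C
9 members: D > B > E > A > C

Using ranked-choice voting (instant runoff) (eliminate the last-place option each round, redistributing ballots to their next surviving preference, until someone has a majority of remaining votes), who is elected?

Round 1: B 4, C 2, E 9, D 9, A 9. Eliminate C.
Round 2: B 4, E 9, D 11, A 9. Eliminate B.
Round 3: E 13, D 11, A 9. Eliminate A.
Round 4: E 22, D 11. E has a majority.

E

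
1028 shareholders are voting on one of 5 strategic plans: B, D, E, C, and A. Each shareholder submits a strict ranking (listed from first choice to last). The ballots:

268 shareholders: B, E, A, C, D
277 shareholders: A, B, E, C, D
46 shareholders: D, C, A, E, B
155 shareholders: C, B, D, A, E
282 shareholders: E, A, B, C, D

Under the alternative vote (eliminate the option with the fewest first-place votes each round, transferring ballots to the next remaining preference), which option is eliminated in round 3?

Round 1: B 268, D 46, E 282, C 155, A 277. Eliminate D.
Round 2: B 268, E 282, C 201, A 277. Eliminate C.
Round 3: B 423, E 282, A 323. Eliminate E.

E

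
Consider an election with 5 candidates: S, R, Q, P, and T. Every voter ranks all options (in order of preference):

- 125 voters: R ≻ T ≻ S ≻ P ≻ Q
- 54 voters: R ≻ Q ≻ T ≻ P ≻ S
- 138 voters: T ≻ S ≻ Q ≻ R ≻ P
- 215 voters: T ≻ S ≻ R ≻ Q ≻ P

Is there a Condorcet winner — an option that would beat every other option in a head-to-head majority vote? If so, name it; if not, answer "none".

T vs S: 532–0 for T.
T vs R: 353–179 for T.
T vs Q: 478–54 for T.
T vs P: 532–0 for T.
T beats every other option head-to-head.

T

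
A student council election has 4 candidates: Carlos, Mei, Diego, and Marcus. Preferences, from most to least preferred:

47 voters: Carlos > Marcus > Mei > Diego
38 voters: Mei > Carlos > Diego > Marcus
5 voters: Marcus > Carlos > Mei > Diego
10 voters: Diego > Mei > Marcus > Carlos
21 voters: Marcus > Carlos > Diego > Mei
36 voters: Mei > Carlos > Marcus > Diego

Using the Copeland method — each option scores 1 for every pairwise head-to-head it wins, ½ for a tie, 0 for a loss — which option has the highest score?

Mei

Carlos: beats Diego and Marcus; loses to Mei → score 2.
Mei: beats Carlos, Diego, and Marcus → score 3.
Diego: loses to Carlos, Mei, and Marcus → score 0.
Marcus: beats Diego; loses to Carlos and Mei → score 1.
Mei has the best pairwise record.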